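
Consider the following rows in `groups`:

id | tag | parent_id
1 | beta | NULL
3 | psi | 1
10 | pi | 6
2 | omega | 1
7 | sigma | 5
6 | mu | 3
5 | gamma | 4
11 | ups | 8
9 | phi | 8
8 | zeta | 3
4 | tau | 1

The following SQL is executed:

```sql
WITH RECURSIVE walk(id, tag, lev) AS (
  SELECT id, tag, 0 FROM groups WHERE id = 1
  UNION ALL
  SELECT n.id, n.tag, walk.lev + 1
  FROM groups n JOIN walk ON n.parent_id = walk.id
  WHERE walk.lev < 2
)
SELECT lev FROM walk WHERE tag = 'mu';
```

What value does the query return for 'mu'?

2

Base: id=1 (beta) at lev 0.
Iteration 1: rows with parent_id in {1} -> omega (id 2, lev 1), psi (id 3, lev 1), tau (id 4, lev 1).
Iteration 2: rows with parent_id in {2,3,4} -> gamma (id 5, lev 2), mu (id 6, lev 2), zeta (id 8, lev 2).
Iteration 3: lev < 2 fails for all current rows; recursion stops.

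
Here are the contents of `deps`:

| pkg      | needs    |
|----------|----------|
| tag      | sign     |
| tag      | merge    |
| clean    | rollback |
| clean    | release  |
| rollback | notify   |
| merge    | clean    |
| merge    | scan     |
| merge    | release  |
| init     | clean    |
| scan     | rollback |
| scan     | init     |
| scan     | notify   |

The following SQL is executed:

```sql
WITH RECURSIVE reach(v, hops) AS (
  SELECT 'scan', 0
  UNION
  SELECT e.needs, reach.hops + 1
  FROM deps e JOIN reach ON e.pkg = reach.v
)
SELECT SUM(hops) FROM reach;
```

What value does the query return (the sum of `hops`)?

17

Base: (scan, hops=0).
Iteration 1: edges from {scan} -> (init, hops=1), (notify, hops=1), (rollback, hops=1).
Iteration 2: edges from {init,notify,rollback} -> (clean, hops=2), (notify, hops=2).
Iteration 3: edges from {clean,notify} -> (release, hops=3), (rollback, hops=3).
Iteration 4: edges from {release,rollback} -> (notify, hops=4).
Iteration 5: no outgoing edges from {notify}; recursion stops.
SUM(hops) = 0 + 1 + 1 + 1 + 2 + 2 + 3 + 3 + 4 = 17.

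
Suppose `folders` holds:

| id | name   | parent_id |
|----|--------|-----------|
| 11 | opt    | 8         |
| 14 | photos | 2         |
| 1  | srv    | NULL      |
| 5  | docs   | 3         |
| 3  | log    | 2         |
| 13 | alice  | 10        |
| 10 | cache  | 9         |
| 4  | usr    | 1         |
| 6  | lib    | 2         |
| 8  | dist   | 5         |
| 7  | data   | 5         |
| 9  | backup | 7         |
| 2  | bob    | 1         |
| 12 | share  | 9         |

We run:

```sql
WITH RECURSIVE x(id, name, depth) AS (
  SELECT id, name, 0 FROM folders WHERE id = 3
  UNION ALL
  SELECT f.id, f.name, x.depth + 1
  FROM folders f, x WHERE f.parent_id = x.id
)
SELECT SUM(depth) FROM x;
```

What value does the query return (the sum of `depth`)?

24

Base: id=3 (log) at depth 0.
Iteration 1: rows with parent_id in {3} -> docs (id 5, depth 1).
Iteration 2: rows with parent_id in {5} -> data (id 7, depth 2), dist (id 8, depth 2).
Iteration 3: rows with parent_id in {7,8} -> backup (id 9, depth 3), opt (id 11, depth 3).
Iteration 4: rows with parent_id in {9,11} -> cache (id 10, depth 4), share (id 12, depth 4).
Iteration 5: rows with parent_id in {10,12} -> alice (id 13, depth 5).
Iteration 6: no rows with parent_id in {13}; recursion stops.
SUM(depth) = 0 + 1 + 2 + 2 + 3 + 3 + 4 + 4 + 5 = 24.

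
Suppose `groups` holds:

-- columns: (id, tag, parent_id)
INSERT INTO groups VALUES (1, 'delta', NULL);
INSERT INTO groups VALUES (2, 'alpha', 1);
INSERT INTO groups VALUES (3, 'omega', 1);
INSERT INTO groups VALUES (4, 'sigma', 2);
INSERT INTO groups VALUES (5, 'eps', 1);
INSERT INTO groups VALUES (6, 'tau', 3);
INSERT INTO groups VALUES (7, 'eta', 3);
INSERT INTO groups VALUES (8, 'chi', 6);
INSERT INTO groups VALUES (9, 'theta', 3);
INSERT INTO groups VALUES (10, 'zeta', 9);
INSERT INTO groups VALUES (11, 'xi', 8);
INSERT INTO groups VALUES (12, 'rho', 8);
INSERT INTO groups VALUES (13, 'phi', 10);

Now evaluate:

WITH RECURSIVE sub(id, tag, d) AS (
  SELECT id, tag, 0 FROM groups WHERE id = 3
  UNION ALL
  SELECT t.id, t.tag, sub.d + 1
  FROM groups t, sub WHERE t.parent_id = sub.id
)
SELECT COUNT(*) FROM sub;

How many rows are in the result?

9

Base: id=3 (omega) at d 0.
Iteration 1: rows with parent_id in {3} -> tau (id 6, d 1), eta (id 7, d 1), theta (id 9, d 1).
Iteration 2: rows with parent_id in {6,7,9} -> chi (id 8, d 2), zeta (id 10, d 2).
Iteration 3: rows with parent_id in {8,10} -> xi (id 11, d 3), rho (id 12, d 3), phi (id 13, d 3).
Iteration 4: no rows with parent_id in {11,12,13}; recursion stops.
Total rows emitted: 9.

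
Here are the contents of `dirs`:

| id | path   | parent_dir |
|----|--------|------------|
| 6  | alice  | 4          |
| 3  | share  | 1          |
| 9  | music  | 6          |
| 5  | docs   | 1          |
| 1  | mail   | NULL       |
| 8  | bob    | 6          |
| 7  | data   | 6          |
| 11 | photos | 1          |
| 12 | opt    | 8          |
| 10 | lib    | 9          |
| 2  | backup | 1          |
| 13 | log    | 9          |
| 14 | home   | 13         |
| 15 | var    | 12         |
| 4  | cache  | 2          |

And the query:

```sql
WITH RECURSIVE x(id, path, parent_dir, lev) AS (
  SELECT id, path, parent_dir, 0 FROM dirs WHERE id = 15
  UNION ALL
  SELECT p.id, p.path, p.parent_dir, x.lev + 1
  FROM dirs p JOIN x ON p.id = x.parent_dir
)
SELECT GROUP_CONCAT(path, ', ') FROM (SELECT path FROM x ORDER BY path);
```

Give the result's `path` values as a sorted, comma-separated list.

alice, backup, bob, cache, mail, opt, var

Base: id=15 (var), parent_dir=12, lev 0.
Iteration 1: join on id=12 -> opt (id 12, parent_dir=8, lev 1).
Iteration 2: join on id=8 -> bob (id 8, parent_dir=6, lev 2).
Iteration 3: join on id=6 -> alice (id 6, parent_dir=4, lev 3).
Iteration 4: join on id=4 -> cache (id 4, parent_dir=2, lev 4).
Iteration 5: join on id=2 -> backup (id 2, parent_dir=1, lev 5).
Iteration 6: join on id=1 -> mail (id 1, parent_dir=NULL, lev 6).
Iteration 7: parent_dir is NULL; no match; recursion stops.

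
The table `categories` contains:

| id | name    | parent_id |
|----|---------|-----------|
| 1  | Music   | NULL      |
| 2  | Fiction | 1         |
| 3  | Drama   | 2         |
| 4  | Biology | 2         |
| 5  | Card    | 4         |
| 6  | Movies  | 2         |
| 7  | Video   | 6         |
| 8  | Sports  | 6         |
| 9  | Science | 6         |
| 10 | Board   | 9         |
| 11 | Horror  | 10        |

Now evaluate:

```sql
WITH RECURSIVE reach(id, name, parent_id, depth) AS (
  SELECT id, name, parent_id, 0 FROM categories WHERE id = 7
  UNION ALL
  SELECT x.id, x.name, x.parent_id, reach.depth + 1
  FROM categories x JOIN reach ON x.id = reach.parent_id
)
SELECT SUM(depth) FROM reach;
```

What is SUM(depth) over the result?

6

Base: id=7 (Video), parent_id=6, depth 0.
Iteration 1: join on id=6 -> Movies (id 6, parent_id=2, depth 1).
Iteration 2: join on id=2 -> Fiction (id 2, parent_id=1, depth 2).
Iteration 3: join on id=1 -> Music (id 1, parent_id=NULL, depth 3).
Iteration 4: parent_id is NULL; no match; recursion stops.
SUM(depth) = 0 + 1 + 2 + 3 = 6.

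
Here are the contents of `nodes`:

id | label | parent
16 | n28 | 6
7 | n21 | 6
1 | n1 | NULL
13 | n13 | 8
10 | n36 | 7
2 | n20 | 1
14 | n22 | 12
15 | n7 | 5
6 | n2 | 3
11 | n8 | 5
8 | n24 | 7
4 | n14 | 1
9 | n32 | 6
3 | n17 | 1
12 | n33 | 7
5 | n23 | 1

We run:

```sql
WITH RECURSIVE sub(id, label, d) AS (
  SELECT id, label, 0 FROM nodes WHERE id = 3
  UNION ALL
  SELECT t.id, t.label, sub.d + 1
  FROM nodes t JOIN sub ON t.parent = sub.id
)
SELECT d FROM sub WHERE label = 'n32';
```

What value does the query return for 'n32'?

2

Base: id=3 (n17) at d 0.
Iteration 1: rows with parent in {3} -> n2 (id 6, d 1).
Iteration 2: rows with parent in {6} -> n21 (id 7, d 2), n32 (id 9, d 2), n28 (id 16, d 2).
Iteration 3: rows with parent in {7,9,16} -> n24 (id 8, d 3), n36 (id 10, d 3), n33 (id 12, d 3).
Iteration 4: rows with parent in {8,10,12} -> n13 (id 13, d 4), n22 (id 14, d 4).
Iteration 5: no rows with parent in {13,14}; recursion stops.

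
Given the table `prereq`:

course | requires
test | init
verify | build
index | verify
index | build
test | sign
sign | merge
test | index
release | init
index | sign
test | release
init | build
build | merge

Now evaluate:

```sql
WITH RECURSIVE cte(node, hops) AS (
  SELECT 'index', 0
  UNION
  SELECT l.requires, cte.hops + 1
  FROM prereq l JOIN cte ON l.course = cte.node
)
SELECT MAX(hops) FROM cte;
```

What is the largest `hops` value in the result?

Base: (index, hops=0).
Iteration 1: edges from {index} -> (build, hops=1), (sign, hops=1), (verify, hops=1).
Iteration 2: edges from {build,sign,verify} -> (build, hops=2), (merge, hops=2). [UNION drops 1 duplicate row(s)]
Iteration 3: edges from {build,merge} -> (merge, hops=3).
Iteration 4: no outgoing edges from {merge}; recursion stops.
hops values: 0, 1, 1, 1, 2, 2, 3; the maximum is 3.

3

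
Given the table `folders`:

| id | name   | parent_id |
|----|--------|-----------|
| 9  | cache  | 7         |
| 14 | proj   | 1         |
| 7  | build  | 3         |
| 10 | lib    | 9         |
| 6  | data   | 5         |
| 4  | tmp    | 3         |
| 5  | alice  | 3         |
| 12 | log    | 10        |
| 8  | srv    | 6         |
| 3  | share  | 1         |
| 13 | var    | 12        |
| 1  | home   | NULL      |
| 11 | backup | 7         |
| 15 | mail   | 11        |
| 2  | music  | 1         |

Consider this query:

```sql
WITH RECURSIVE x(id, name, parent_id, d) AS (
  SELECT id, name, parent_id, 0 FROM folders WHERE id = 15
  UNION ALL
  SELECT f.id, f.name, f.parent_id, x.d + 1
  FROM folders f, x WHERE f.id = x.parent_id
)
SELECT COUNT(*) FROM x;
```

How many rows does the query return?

5

Base: id=15 (mail), parent_id=11, d 0.
Iteration 1: join on id=11 -> backup (id 11, parent_id=7, d 1).
Iteration 2: join on id=7 -> build (id 7, parent_id=3, d 2).
Iteration 3: join on id=3 -> share (id 3, parent_id=1, d 3).
Iteration 4: join on id=1 -> home (id 1, parent_id=NULL, d 4).
Iteration 5: parent_id is NULL; no match; recursion stops.
Total rows emitted: 5.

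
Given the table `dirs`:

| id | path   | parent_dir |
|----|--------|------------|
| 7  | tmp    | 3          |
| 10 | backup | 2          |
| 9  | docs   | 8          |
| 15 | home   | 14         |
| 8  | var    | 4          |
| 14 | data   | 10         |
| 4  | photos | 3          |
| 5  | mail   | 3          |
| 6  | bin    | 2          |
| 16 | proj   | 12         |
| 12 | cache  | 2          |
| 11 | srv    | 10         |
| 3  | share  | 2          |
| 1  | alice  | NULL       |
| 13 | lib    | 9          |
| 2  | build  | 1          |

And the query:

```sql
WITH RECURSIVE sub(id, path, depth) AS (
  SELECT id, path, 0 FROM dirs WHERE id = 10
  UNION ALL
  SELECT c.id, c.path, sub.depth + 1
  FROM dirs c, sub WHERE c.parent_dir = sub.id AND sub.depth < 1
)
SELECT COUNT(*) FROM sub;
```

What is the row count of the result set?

3

Base: id=10 (backup) at depth 0.
Iteration 1: rows with parent_dir in {10} -> srv (id 11, depth 1), data (id 14, depth 1).
Iteration 2: depth < 1 fails for all current rows; recursion stops.
Total rows emitted: 3.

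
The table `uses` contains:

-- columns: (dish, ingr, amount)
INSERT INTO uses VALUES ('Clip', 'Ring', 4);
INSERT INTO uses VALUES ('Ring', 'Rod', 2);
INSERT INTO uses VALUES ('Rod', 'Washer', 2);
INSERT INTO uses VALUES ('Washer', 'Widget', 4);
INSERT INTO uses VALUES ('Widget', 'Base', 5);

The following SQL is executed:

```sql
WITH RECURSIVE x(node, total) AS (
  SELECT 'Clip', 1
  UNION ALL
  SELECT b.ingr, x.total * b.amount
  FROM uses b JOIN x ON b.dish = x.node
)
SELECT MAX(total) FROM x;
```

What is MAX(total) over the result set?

Base: (Clip, total=1).
Iteration 1: components of {Clip} -> Ring = 1*4 = 4.
Iteration 2: components of {Ring} -> Rod = 4*2 = 8.
Iteration 3: components of {Rod} -> Washer = 8*2 = 16.
Iteration 4: components of {Washer} -> Widget = 16*4 = 64.
Iteration 5: components of {Widget} -> Base = 64*5 = 320.
Iteration 6: no further components; recursion stops.
total values: 1, 4, 8, 16, 64, 320; the maximum is 320.

320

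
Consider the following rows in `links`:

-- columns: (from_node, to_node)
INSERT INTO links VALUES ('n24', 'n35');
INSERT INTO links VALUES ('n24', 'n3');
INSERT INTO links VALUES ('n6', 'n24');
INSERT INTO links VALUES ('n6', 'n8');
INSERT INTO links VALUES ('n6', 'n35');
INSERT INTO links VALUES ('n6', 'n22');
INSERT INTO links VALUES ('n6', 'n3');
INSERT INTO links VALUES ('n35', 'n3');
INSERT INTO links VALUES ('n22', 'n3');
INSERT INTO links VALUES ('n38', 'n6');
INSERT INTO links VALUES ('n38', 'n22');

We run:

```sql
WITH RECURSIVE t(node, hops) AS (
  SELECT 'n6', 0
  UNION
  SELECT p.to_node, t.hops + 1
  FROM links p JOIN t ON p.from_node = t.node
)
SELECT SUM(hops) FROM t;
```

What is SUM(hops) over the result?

12

Base: (n6, hops=0).
Iteration 1: edges from {n6} -> (n22, hops=1), (n24, hops=1), (n3, hops=1), (n35, hops=1), (n8, hops=1).
Iteration 2: edges from {n22,n24,n3,n35,n8} -> (n3, hops=2), (n35, hops=2). [UNION drops 2 duplicate row(s)]
Iteration 3: edges from {n3,n35} -> (n3, hops=3).
Iteration 4: no outgoing edges from {n3}; recursion stops.
SUM(hops) = 0 + 1 + 1 + 1 + 1 + 1 + 2 + 2 + 3 = 12.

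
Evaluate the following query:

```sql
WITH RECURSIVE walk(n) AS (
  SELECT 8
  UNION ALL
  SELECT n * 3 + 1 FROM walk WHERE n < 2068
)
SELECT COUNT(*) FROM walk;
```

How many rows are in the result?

Base: n=8.
Iteration 1: 8 < 2068 holds -> n = 8 * 3 + 1 = 25.
Iteration 2: 25 < 2068 holds -> n = 25 * 3 + 1 = 76.
Iteration 3: 76 < 2068 holds -> n = 76 * 3 + 1 = 229.
Iteration 4: 229 < 2068 holds -> n = 229 * 3 + 1 = 688.
Iteration 5: 688 < 2068 holds -> n = 688 * 3 + 1 = 2065.
Iteration 6: 2065 < 2068 holds -> n = 2065 * 3 + 1 = 6196.
Iteration 7: 6196 < 2068 fails; recursion stops.
Total rows emitted: 7.

7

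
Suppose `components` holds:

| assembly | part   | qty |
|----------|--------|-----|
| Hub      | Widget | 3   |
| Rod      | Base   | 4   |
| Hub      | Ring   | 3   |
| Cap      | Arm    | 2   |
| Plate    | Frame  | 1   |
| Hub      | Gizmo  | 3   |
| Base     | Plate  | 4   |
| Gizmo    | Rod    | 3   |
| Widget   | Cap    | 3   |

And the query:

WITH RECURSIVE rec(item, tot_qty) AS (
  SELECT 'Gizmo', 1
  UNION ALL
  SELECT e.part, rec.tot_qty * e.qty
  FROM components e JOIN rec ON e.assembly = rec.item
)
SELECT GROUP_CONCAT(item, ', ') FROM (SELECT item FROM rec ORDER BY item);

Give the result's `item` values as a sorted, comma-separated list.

Base, Frame, Gizmo, Plate, Rod

Base: (Gizmo, tot_qty=1).
Iteration 1: components of {Gizmo} -> Rod = 1*3 = 3.
Iteration 2: components of {Rod} -> Base = 3*4 = 12.
Iteration 3: components of {Base} -> Plate = 12*4 = 48.
Iteration 4: components of {Plate} -> Frame = 48*1 = 48.
Iteration 5: no further components; recursion stops.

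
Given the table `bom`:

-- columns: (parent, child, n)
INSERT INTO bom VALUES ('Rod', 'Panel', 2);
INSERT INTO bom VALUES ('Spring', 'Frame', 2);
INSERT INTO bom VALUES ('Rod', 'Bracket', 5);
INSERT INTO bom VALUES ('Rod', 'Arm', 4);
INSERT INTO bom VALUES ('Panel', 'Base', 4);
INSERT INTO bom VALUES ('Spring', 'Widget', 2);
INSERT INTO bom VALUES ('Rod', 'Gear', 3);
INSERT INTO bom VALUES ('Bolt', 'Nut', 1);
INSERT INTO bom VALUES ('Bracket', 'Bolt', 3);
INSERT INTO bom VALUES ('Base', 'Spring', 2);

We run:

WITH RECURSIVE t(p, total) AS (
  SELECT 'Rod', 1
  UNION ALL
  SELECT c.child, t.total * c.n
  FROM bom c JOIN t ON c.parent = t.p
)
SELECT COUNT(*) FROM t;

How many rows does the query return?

11

Base: (Rod, total=1).
Iteration 1: components of {Rod} -> Arm = 1*4 = 4, Bracket = 1*5 = 5, Gear = 1*3 = 3, Panel = 1*2 = 2.
Iteration 2: components of {Arm,Bracket,Gear,Panel} -> Base = 2*4 = 8, Bolt = 5*3 = 15.
Iteration 3: components of {Base,Bolt} -> Nut = 15*1 = 15, Spring = 8*2 = 16.
Iteration 4: components of {Nut,Spring} -> Frame = 16*2 = 32, Widget = 16*2 = 32.
Iteration 5: no further components; recursion stops.
Total rows emitted: 11.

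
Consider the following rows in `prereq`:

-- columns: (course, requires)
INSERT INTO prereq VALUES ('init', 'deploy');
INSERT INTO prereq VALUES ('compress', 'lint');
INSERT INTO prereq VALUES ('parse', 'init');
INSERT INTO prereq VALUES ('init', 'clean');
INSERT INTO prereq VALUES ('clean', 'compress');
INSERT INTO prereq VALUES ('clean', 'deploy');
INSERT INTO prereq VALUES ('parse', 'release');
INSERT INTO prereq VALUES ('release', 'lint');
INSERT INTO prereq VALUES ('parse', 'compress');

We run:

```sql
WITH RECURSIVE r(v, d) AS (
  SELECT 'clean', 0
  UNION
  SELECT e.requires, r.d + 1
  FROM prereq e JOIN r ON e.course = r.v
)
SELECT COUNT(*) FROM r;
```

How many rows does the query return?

Base: (clean, d=0).
Iteration 1: edges from {clean} -> (compress, d=1), (deploy, d=1).
Iteration 2: edges from {compress,deploy} -> (lint, d=2).
Iteration 3: no outgoing edges from {lint}; recursion stops.
Total rows emitted: 4.

4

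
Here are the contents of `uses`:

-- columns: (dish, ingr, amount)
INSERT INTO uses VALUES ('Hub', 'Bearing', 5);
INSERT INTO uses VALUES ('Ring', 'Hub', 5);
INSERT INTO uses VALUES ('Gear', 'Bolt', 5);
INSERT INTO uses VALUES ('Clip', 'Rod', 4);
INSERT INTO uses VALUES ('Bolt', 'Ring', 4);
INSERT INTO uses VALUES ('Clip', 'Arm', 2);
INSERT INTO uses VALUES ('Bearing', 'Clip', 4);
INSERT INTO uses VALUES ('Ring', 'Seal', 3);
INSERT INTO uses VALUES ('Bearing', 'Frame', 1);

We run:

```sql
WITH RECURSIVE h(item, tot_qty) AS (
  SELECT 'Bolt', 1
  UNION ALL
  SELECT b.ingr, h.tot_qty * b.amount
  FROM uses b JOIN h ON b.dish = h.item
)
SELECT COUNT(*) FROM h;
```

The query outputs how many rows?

9

Base: (Bolt, tot_qty=1).
Iteration 1: components of {Bolt} -> Ring = 1*4 = 4.
Iteration 2: components of {Ring} -> Hub = 4*5 = 20, Seal = 4*3 = 12.
Iteration 3: components of {Hub,Seal} -> Bearing = 20*5 = 100.
Iteration 4: components of {Bearing} -> Clip = 100*4 = 400, Frame = 100*1 = 100.
Iteration 5: components of {Clip,Frame} -> Arm = 400*2 = 800, Rod = 400*4 = 1600.
Iteration 6: no further components; recursion stops.
Total rows emitted: 9.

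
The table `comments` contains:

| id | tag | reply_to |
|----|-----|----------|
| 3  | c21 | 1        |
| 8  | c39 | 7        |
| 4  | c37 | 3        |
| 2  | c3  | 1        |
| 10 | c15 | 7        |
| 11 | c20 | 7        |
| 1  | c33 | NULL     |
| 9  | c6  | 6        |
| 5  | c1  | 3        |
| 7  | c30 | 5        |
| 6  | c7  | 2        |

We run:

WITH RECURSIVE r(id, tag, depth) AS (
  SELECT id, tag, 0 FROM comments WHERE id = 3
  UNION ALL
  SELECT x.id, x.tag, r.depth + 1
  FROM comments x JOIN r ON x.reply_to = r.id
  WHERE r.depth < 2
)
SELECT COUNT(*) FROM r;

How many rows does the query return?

Base: id=3 (c21) at depth 0.
Iteration 1: rows with reply_to in {3} -> c37 (id 4, depth 1), c1 (id 5, depth 1).
Iteration 2: rows with reply_to in {4,5} -> c30 (id 7, depth 2).
Iteration 3: depth < 2 fails for all current rows; recursion stops.
Total rows emitted: 4.

4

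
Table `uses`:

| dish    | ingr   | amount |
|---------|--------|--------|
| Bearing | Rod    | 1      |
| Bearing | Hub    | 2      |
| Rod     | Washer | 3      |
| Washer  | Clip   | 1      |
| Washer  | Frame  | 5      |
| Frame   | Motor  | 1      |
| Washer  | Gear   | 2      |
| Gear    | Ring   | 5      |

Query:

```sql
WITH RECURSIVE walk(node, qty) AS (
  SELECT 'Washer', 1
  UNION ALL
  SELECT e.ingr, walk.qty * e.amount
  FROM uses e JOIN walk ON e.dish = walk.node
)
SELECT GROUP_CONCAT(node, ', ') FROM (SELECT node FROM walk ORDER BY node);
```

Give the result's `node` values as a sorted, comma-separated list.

Clip, Frame, Gear, Motor, Ring, Washer

Base: (Washer, qty=1).
Iteration 1: components of {Washer} -> Clip = 1*1 = 1, Frame = 1*5 = 5, Gear = 1*2 = 2.
Iteration 2: components of {Clip,Frame,Gear} -> Motor = 5*1 = 5, Ring = 2*5 = 10.
Iteration 3: no further components; recursion stops.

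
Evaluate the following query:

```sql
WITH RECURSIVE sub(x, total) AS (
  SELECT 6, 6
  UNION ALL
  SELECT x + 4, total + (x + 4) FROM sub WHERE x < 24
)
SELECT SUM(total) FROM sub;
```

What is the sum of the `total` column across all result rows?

266

Base: x=6, total=6.
Iteration 1: 6 < 24 holds -> x = 6 + 4 = 10, total = 6 + 10 = 16.
Iteration 2: 10 < 24 holds -> x = 10 + 4 = 14, total = 16 + 14 = 30.
Iteration 3: 14 < 24 holds -> x = 14 + 4 = 18, total = 30 + 18 = 48.
Iteration 4: 18 < 24 holds -> x = 18 + 4 = 22, total = 48 + 22 = 70.
Iteration 5: 22 < 24 holds -> x = 22 + 4 = 26, total = 70 + 26 = 96.
Iteration 6: 26 < 24 fails; recursion stops.
SUM(total) = 6 + 16 + 30 + 48 + 70 + 96 = 266.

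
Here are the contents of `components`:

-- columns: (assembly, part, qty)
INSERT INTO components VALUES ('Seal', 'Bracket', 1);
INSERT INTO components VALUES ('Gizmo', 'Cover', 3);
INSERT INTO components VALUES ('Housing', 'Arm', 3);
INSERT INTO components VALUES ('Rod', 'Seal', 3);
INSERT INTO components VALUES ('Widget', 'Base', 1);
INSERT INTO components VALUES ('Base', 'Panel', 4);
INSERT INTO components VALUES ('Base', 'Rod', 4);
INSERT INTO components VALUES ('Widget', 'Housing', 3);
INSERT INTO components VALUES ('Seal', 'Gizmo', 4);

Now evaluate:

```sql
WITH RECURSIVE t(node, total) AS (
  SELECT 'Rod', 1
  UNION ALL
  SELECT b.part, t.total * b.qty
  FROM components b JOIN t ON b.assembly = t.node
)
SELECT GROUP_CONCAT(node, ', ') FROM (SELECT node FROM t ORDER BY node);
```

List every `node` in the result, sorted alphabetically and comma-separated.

Bracket, Cover, Gizmo, Rod, Seal

Base: (Rod, total=1).
Iteration 1: components of {Rod} -> Seal = 1*3 = 3.
Iteration 2: components of {Seal} -> Bracket = 3*1 = 3, Gizmo = 3*4 = 12.
Iteration 3: components of {Bracket,Gizmo} -> Cover = 12*3 = 36.
Iteration 4: no further components; recursion stops.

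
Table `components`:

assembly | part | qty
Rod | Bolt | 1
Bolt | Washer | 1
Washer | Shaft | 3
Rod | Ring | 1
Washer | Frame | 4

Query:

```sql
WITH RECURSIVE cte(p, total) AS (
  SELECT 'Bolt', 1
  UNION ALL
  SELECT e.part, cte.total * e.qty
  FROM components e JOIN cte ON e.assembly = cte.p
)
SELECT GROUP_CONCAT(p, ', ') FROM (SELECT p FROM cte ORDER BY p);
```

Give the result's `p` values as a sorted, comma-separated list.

Base: (Bolt, total=1).
Iteration 1: components of {Bolt} -> Washer = 1*1 = 1.
Iteration 2: components of {Washer} -> Frame = 1*4 = 4, Shaft = 1*3 = 3.
Iteration 3: no further components; recursion stops.

Bolt, Frame, Shaft, Washer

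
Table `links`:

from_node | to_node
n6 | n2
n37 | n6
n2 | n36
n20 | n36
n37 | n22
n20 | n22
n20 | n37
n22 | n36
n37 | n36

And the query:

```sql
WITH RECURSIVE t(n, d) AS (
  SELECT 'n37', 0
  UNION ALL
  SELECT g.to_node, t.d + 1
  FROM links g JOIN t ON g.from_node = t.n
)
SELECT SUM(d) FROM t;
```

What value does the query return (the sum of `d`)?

10

Base: (n37, d=0).
Iteration 1: edges from {n37} -> (n22, d=1), (n36, d=1), (n6, d=1).
Iteration 2: edges from {n22,n36,n6} -> (n2, d=2), (n36, d=2).
Iteration 3: edges from {n2,n36} -> (n36, d=3).
Iteration 4: no outgoing edges from {n36}; recursion stops.
SUM(d) = 0 + 1 + 1 + 1 + 2 + 2 + 3 = 10.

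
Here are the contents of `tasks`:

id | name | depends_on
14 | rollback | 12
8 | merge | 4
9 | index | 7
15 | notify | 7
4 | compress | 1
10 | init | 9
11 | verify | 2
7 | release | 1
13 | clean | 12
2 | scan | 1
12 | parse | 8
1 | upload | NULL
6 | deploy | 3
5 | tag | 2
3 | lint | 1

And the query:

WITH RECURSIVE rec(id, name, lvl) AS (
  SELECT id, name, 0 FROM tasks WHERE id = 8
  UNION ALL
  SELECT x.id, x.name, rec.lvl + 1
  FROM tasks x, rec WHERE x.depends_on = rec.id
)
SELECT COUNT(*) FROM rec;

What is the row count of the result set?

Base: id=8 (merge) at lvl 0.
Iteration 1: rows with depends_on in {8} -> parse (id 12, lvl 1).
Iteration 2: rows with depends_on in {12} -> clean (id 13, lvl 2), rollback (id 14, lvl 2).
Iteration 3: no rows with depends_on in {13,14}; recursion stops.
Total rows emitted: 4.

4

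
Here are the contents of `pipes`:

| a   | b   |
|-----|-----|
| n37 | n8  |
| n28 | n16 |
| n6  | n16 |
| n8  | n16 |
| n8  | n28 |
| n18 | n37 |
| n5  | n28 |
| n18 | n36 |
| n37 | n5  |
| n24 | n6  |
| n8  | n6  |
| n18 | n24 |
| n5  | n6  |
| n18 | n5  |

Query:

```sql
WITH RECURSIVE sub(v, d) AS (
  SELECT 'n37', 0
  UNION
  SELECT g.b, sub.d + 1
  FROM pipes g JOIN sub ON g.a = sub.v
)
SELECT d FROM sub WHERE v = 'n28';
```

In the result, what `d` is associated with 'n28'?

2

Base: (n37, d=0).
Iteration 1: edges from {n37} -> (n5, d=1), (n8, d=1).
Iteration 2: edges from {n5,n8} -> (n16, d=2), (n28, d=2), (n6, d=2). [UNION drops 2 duplicate row(s)]
Iteration 3: edges from {n16,n28,n6} -> (n16, d=3). [UNION drops 1 duplicate row(s)]
Iteration 4: no outgoing edges from {n16}; recursion stops.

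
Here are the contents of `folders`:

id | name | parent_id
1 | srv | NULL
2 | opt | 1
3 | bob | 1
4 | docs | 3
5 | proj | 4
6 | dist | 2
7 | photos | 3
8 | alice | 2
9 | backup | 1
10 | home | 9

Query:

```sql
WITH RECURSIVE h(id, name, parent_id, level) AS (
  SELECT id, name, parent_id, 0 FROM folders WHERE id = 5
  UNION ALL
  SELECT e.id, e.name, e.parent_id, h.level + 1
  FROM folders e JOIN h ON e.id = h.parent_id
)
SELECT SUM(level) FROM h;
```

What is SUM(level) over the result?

Base: id=5 (proj), parent_id=4, level 0.
Iteration 1: join on id=4 -> docs (id 4, parent_id=3, level 1).
Iteration 2: join on id=3 -> bob (id 3, parent_id=1, level 2).
Iteration 3: join on id=1 -> srv (id 1, parent_id=NULL, level 3).
Iteration 4: parent_id is NULL; no match; recursion stops.
SUM(level) = 0 + 1 + 2 + 3 = 6.

6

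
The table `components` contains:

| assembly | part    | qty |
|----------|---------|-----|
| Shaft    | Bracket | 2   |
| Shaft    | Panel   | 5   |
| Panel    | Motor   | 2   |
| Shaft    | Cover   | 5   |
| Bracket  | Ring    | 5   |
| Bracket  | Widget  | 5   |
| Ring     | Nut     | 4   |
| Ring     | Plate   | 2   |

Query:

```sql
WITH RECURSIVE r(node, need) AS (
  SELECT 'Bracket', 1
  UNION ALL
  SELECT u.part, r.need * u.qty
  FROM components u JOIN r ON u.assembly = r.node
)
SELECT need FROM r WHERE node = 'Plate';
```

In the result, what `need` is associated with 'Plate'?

Base: (Bracket, need=1).
Iteration 1: components of {Bracket} -> Ring = 1*5 = 5, Widget = 1*5 = 5.
Iteration 2: components of {Ring,Widget} -> Nut = 5*4 = 20, Plate = 5*2 = 10.
Iteration 3: no further components; recursion stops.

10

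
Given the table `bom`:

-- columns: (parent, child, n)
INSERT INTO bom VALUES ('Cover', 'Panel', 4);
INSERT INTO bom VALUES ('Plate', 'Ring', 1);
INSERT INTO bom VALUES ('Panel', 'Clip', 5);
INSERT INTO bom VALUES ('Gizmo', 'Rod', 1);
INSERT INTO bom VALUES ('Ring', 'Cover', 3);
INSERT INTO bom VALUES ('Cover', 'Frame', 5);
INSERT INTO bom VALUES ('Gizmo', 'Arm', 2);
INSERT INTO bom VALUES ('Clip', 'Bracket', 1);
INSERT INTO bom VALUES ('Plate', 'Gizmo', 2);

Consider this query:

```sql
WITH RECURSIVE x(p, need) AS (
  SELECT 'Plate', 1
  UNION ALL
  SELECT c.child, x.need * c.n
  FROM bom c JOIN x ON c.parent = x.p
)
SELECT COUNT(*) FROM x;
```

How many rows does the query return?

10

Base: (Plate, need=1).
Iteration 1: components of {Plate} -> Gizmo = 1*2 = 2, Ring = 1*1 = 1.
Iteration 2: components of {Gizmo,Ring} -> Arm = 2*2 = 4, Cover = 1*3 = 3, Rod = 2*1 = 2.
Iteration 3: components of {Arm,Cover,Rod} -> Frame = 3*5 = 15, Panel = 3*4 = 12.
Iteration 4: components of {Frame,Panel} -> Clip = 12*5 = 60.
Iteration 5: components of {Clip} -> Bracket = 60*1 = 60.
Iteration 6: no further components; recursion stops.
Total rows emitted: 10.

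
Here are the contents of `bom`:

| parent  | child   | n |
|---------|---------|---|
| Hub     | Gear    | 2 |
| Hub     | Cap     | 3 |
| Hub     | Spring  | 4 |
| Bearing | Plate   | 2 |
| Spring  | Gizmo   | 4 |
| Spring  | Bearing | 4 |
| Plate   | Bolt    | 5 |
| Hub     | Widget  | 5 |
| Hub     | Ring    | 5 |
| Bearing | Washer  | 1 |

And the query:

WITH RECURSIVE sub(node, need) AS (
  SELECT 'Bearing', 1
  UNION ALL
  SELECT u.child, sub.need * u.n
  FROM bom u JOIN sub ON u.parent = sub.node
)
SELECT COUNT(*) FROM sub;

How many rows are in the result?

Base: (Bearing, need=1).
Iteration 1: components of {Bearing} -> Plate = 1*2 = 2, Washer = 1*1 = 1.
Iteration 2: components of {Plate,Washer} -> Bolt = 2*5 = 10.
Iteration 3: no further components; recursion stops.
Total rows emitted: 4.

4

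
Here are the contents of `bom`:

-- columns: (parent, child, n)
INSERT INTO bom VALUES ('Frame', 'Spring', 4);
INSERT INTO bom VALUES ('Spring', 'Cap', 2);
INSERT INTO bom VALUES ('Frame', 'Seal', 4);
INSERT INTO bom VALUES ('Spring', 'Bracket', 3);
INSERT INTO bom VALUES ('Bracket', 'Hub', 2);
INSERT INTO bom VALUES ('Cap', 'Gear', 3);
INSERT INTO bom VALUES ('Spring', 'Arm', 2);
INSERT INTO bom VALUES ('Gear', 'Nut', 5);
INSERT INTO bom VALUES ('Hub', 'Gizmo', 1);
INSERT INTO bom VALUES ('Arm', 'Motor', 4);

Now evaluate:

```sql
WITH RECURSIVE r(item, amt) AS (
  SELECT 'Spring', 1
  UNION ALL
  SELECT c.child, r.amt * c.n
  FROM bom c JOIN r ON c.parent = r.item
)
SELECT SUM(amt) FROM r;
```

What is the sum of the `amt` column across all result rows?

Base: (Spring, amt=1).
Iteration 1: components of {Spring} -> Arm = 1*2 = 2, Bracket = 1*3 = 3, Cap = 1*2 = 2.
Iteration 2: components of {Arm,Bracket,Cap} -> Gear = 2*3 = 6, Hub = 3*2 = 6, Motor = 2*4 = 8.
Iteration 3: components of {Gear,Hub,Motor} -> Gizmo = 6*1 = 6, Nut = 6*5 = 30.
Iteration 4: no further components; recursion stops.
SUM(amt) = 1 + 2 + 3 + 2 + 6 + 6 + 8 + 30 + 6 = 64.

64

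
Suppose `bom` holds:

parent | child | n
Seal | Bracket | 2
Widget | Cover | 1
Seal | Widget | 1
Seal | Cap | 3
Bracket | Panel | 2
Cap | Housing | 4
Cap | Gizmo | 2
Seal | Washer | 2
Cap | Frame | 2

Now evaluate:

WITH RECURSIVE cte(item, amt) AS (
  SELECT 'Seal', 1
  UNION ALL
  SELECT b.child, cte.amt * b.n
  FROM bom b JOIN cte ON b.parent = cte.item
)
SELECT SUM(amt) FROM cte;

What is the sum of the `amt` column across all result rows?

Base: (Seal, amt=1).
Iteration 1: components of {Seal} -> Bracket = 1*2 = 2, Cap = 1*3 = 3, Washer = 1*2 = 2, Widget = 1*1 = 1.
Iteration 2: components of {Bracket,Cap,Washer,Widget} -> Cover = 1*1 = 1, Frame = 3*2 = 6, Gizmo = 3*2 = 6, Housing = 3*4 = 12, Panel = 2*2 = 4.
Iteration 3: no further components; recursion stops.
SUM(amt) = 1 + 2 + 2 + 3 + 1 + 4 + 12 + 6 + 6 + 1 = 38.

38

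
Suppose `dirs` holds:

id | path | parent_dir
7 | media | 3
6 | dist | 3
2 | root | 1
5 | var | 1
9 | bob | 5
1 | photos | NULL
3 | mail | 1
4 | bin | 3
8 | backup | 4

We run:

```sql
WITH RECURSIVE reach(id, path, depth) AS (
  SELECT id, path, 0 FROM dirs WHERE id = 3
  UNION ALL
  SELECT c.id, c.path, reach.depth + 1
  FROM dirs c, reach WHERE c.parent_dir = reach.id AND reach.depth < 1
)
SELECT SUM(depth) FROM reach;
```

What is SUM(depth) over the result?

3

Base: id=3 (mail) at depth 0.
Iteration 1: rows with parent_dir in {3} -> bin (id 4, depth 1), dist (id 6, depth 1), media (id 7, depth 1).
Iteration 2: depth < 1 fails for all current rows; recursion stops.
SUM(depth) = 0 + 1 + 1 + 1 = 3.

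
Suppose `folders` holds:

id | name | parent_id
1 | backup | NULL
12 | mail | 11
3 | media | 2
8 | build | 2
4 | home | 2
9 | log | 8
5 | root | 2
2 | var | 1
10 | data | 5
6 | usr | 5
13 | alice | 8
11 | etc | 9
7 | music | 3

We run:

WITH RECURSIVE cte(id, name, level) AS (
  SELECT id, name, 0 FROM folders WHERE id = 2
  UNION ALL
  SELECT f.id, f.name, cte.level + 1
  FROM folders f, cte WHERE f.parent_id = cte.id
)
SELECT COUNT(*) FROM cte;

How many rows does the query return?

Base: id=2 (var) at level 0.
Iteration 1: rows with parent_id in {2} -> media (id 3, level 1), home (id 4, level 1), root (id 5, level 1), build (id 8, level 1).
Iteration 2: rows with parent_id in {3,4,5,8} -> usr (id 6, level 2), music (id 7, level 2), log (id 9, level 2), data (id 10, level 2), alice (id 13, level 2).
Iteration 3: rows with parent_id in {6,7,9,10,13} -> etc (id 11, level 3).
Iteration 4: rows with parent_id in {11} -> mail (id 12, level 4).
Iteration 5: no rows with parent_id in {12}; recursion stops.
Total rows emitted: 12.

12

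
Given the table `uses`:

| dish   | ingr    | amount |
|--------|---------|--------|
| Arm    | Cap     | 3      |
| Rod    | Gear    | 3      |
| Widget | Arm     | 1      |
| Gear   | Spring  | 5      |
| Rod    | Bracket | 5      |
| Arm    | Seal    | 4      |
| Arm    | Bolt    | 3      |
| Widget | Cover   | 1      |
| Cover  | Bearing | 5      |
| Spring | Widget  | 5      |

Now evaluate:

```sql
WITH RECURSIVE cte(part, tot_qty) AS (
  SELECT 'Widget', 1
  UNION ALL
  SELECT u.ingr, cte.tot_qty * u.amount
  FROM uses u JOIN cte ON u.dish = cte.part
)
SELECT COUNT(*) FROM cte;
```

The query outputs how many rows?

7

Base: (Widget, tot_qty=1).
Iteration 1: components of {Widget} -> Arm = 1*1 = 1, Cover = 1*1 = 1.
Iteration 2: components of {Arm,Cover} -> Bearing = 1*5 = 5, Bolt = 1*3 = 3, Cap = 1*3 = 3, Seal = 1*4 = 4.
Iteration 3: no further components; recursion stops.
Total rows emitted: 7.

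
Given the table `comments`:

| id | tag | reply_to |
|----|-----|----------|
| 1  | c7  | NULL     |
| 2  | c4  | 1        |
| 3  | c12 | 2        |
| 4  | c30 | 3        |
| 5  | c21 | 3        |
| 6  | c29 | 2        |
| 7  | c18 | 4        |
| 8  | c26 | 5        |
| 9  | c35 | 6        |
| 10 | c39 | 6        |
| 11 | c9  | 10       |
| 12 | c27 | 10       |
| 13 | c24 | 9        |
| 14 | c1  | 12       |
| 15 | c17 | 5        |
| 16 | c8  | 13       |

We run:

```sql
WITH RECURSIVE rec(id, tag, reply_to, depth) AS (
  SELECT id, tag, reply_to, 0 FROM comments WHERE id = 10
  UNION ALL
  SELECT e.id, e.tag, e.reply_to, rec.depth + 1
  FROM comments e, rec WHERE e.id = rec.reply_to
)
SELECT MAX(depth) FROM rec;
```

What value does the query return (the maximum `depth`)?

Base: id=10 (c39), reply_to=6, depth 0.
Iteration 1: join on id=6 -> c29 (id 6, reply_to=2, depth 1).
Iteration 2: join on id=2 -> c4 (id 2, reply_to=1, depth 2).
Iteration 3: join on id=1 -> c7 (id 1, reply_to=NULL, depth 3).
Iteration 4: reply_to is NULL; no match; recursion stops.
depth values: 0, 1, 2, 3; the maximum is 3.

3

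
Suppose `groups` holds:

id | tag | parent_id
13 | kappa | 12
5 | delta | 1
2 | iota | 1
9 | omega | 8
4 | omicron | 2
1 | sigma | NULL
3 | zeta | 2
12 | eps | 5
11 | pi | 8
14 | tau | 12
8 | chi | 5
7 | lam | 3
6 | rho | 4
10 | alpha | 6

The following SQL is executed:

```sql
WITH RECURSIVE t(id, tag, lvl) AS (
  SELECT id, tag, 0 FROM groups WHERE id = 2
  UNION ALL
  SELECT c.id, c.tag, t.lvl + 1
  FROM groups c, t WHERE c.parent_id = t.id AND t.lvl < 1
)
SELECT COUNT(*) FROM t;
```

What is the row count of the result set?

Base: id=2 (iota) at lvl 0.
Iteration 1: rows with parent_id in {2} -> zeta (id 3, lvl 1), omicron (id 4, lvl 1).
Iteration 2: lvl < 1 fails for all current rows; recursion stops.
Total rows emitted: 3.

3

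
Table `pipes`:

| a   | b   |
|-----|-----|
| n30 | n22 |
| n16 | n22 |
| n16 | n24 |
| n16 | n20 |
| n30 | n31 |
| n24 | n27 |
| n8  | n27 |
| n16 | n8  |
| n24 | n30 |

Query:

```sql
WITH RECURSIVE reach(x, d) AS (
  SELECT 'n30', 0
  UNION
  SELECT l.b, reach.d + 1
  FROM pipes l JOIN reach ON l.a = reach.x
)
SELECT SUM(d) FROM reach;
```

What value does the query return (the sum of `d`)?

2

Base: (n30, d=0).
Iteration 1: edges from {n30} -> (n22, d=1), (n31, d=1).
Iteration 2: no outgoing edges from {n22,n31}; recursion stops.
SUM(d) = 0 + 1 + 1 = 2.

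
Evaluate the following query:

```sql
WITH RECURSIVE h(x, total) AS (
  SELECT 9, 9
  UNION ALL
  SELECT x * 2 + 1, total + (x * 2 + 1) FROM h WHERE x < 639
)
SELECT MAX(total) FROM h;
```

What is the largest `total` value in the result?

1263

Base: x=9, total=9.
Iteration 1: 9 < 639 holds -> x = 9 * 2 + 1 = 19, total = 9 + 19 = 28.
Iteration 2: 19 < 639 holds -> x = 19 * 2 + 1 = 39, total = 28 + 39 = 67.
Iteration 3: 39 < 639 holds -> x = 39 * 2 + 1 = 79, total = 67 + 79 = 146.
Iteration 4: 79 < 639 holds -> x = 79 * 2 + 1 = 159, total = 146 + 159 = 305.
Iteration 5: 159 < 639 holds -> x = 159 * 2 + 1 = 319, total = 305 + 319 = 624.
Iteration 6: 319 < 639 holds -> x = 319 * 2 + 1 = 639, total = 624 + 639 = 1263.
Iteration 7: 639 < 639 fails; recursion stops.
total values: 9, 28, 67, 146, 305, 624, 1263; the maximum is 1263.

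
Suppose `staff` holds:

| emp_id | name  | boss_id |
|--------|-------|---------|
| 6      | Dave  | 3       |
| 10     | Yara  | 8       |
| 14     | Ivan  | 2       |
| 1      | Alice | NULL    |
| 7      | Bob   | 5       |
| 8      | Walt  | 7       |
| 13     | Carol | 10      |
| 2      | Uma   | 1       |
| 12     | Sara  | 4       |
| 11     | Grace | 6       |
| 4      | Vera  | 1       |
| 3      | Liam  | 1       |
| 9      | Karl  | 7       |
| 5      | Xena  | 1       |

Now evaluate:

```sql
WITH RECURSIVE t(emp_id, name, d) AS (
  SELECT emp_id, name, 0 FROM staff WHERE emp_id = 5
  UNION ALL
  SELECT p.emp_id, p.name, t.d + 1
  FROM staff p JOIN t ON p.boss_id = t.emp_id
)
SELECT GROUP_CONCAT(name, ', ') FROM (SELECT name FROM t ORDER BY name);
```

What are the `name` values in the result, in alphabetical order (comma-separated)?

Base: emp_id=5 (Xena) at d 0.
Iteration 1: rows with boss_id in {5} -> Bob (id 7, d 1).
Iteration 2: rows with boss_id in {7} -> Walt (id 8, d 2), Karl (id 9, d 2).
Iteration 3: rows with boss_id in {8,9} -> Yara (id 10, d 3).
Iteration 4: rows with boss_id in {10} -> Carol (id 13, d 4).
Iteration 5: no rows with boss_id in {13}; recursion stops.

Bob, Carol, Karl, Walt, Xena, Yara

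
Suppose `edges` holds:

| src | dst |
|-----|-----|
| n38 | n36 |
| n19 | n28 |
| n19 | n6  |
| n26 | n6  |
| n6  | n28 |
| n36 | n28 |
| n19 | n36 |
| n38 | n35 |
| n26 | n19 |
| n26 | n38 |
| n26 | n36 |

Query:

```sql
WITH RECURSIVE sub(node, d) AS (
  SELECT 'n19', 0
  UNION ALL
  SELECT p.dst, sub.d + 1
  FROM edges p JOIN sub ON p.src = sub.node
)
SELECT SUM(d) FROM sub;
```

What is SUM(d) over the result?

Base: (n19, d=0).
Iteration 1: edges from {n19} -> (n28, d=1), (n36, d=1), (n6, d=1).
Iteration 2: edges from {n28,n36,n6} -> (n28, d=2) x2. [UNION ALL keeps all 2 new rows, including repeats]
Iteration 3: no outgoing edges from {n28}; recursion stops.
SUM(d) = 0 + 1 + 1 + 1 + 2 + 2 = 7.

7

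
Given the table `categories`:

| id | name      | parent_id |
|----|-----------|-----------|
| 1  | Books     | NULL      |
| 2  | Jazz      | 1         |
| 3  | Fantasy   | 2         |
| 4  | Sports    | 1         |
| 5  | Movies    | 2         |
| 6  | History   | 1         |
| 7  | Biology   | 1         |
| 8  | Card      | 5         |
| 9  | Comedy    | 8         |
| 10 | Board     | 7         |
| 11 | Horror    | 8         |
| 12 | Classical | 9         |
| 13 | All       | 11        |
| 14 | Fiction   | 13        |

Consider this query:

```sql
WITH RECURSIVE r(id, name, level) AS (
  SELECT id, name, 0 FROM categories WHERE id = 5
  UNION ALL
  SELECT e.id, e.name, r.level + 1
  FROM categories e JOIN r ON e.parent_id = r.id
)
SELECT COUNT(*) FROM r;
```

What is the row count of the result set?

Base: id=5 (Movies) at level 0.
Iteration 1: rows with parent_id in {5} -> Card (id 8, level 1).
Iteration 2: rows with parent_id in {8} -> Comedy (id 9, level 2), Horror (id 11, level 2).
Iteration 3: rows with parent_id in {9,11} -> Classical (id 12, level 3), All (id 13, level 3).
Iteration 4: rows with parent_id in {12,13} -> Fiction (id 14, level 4).
Iteration 5: no rows with parent_id in {14}; recursion stops.
Total rows emitted: 7.

7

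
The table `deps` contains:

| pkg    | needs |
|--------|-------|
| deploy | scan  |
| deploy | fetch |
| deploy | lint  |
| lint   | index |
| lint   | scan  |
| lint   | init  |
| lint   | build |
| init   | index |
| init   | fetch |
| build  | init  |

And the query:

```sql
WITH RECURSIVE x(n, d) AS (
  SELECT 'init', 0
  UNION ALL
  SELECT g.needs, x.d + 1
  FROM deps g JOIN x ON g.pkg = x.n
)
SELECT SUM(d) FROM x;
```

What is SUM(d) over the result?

2

Base: (init, d=0).
Iteration 1: edges from {init} -> (fetch, d=1), (index, d=1).
Iteration 2: no outgoing edges from {fetch,index}; recursion stops.
SUM(d) = 0 + 1 + 1 = 2.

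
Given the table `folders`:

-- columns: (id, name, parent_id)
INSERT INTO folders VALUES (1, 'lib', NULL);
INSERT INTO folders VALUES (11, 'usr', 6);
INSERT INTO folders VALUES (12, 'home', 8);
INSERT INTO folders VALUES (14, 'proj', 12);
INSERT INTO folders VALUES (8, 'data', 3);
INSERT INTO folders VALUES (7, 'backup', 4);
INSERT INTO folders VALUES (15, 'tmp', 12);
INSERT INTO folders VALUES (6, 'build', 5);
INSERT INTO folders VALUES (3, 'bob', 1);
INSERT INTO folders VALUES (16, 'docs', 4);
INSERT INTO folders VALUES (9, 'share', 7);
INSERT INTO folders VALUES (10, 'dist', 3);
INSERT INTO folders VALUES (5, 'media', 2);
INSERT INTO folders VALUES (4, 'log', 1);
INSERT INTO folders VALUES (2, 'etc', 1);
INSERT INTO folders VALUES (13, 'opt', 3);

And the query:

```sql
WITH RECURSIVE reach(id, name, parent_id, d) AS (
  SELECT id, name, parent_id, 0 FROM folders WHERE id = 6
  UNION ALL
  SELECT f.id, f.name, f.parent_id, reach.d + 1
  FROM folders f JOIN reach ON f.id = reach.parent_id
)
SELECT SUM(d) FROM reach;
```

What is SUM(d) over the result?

Base: id=6 (build), parent_id=5, d 0.
Iteration 1: join on id=5 -> media (id 5, parent_id=2, d 1).
Iteration 2: join on id=2 -> etc (id 2, parent_id=1, d 2).
Iteration 3: join on id=1 -> lib (id 1, parent_id=NULL, d 3).
Iteration 4: parent_id is NULL; no match; recursion stops.
SUM(d) = 0 + 1 + 2 + 3 = 6.

6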